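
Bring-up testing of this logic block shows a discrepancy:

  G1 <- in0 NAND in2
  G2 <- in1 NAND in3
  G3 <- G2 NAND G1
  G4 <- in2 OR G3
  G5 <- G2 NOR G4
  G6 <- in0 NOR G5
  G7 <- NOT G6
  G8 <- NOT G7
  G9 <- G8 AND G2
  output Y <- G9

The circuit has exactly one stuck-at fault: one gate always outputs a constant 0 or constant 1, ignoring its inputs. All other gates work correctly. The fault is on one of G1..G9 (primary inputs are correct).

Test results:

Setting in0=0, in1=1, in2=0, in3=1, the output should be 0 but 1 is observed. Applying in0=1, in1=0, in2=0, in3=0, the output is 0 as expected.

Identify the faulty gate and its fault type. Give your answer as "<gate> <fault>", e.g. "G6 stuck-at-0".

G2 stuck-at-1

Fault-free values for test 1 (in0=0, in1=1, in2=0, in3=1): G1=1, G2=0, G3=1, G4=1, G5=0, G6=1, G7=0, G8=1, G9=0, giving Y=0. Observed 1.
Test 1: faults giving observed 1 are {G2 stuck-at-1, G9 stuck-at-1}.
Test 2 (in0=1, in1=0, in2=0, in3=0): fault-free G1=1, G2=1, G3=0, G4=0, G5=0, G6=0, G7=1, G8=0, G9=0 → 0; observed 0. Eliminates G9 stuck-at-1.
Only G2 stuck-at-1 is consistent with every test.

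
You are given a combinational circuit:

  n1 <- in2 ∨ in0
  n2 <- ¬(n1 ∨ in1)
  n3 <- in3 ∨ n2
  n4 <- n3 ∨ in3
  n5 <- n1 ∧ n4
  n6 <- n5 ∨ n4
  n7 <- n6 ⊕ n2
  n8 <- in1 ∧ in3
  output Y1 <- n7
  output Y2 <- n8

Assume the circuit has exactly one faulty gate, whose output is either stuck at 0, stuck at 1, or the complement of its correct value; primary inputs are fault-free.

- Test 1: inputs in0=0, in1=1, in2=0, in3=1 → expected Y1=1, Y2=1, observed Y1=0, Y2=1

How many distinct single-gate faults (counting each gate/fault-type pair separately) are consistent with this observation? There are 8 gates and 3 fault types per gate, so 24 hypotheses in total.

8

Fault-free: n1=0, n2=0, n3=1, n4=1, n5=0, n6=1, n7=1, n8=1 → Y1=1, Y2=1. Observed Y1=0, Y2=1.
  n1: none of the 3 fault types match ✗
  n2: stuck-at-1, inverted output ✓; others ✗
  n3: none of the 3 fault types match ✗
  n4: stuck-at-0, inverted output ✓; others ✗
  n5: none of the 3 fault types match ✗
  n6: stuck-at-0, inverted output ✓; others ✗
  n7: stuck-at-0, inverted output ✓; others ✗
  n8: none of the 3 fault types match ✗
Consistent faults: {n2 stuck-at-1, n2 inverted output, n4 stuck-at-0, n4 inverted output, n6 stuck-at-0, n6 inverted output, n7 stuck-at-0, n7 inverted output} — 8 in all.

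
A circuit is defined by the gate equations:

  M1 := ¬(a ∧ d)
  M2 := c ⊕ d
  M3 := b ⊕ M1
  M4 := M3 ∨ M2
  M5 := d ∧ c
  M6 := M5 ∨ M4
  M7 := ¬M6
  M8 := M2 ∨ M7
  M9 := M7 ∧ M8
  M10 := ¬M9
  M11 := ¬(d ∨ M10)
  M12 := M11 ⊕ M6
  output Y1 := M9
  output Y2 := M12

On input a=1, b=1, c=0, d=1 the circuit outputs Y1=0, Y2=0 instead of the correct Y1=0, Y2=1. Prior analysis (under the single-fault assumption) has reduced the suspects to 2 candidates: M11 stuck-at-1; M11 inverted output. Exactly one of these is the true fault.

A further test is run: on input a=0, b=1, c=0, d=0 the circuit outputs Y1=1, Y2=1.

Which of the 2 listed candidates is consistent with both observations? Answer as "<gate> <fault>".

M11 stuck-at-1

Evaluate each candidate on input a=0, b=1, c=0, d=0:
  M11 stuck-at-1: M1=1, M2=0, M3=0, M4=0, M5=0, M6=0, M7=1, M8=1, M9=1, M10=0, M11=1 [stuck-at-1], M12=1 → Y1=1, Y2=1 — matches
  M11 inverted output: M1=1, M2=0, M3=0, M4=0, M5=0, M6=0, M7=1, M8=1, M9=1, M10=0, M11=0 [inverted output], M12=0 → Y1=1, Y2=0 — eliminated
Only M11 stuck-at-1 reproduces the observed Y1=1, Y2=1.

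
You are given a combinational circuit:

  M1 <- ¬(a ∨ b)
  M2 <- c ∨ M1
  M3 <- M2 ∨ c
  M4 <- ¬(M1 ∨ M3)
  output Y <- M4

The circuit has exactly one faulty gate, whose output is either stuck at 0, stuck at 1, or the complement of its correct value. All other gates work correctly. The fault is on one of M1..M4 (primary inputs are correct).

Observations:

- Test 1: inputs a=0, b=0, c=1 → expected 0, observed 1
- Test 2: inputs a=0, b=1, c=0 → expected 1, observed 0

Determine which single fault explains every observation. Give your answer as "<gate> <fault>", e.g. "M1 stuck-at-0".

M4 inverted output

Fault-free values for test 1 (a=0, b=0, c=1): M1=1, M2=1, M3=1, M4=0, giving Y=0. Observed 1.
Test 1: faults giving observed 1 are {M4 stuck-at-1, M4 inverted output}.
Test 2 (a=0, b=1, c=0): fault-free M1=0, M2=0, M3=0, M4=1 → 1; observed 0. Eliminates M4 stuck-at-1.
Only M4 inverted output is consistent with every test.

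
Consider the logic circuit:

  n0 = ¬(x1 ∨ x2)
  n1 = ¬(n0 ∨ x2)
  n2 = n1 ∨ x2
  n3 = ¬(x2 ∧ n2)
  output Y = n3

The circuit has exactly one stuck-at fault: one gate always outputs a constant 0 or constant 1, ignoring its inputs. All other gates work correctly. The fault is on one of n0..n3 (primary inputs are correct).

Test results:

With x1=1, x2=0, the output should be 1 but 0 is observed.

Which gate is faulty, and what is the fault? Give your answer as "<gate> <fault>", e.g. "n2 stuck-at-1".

n3 stuck-at-0

Fault-free values for test 1 (x1=1, x2=0): n0=0, n1=1, n2=1, n3=1, giving Y=1. Observed 0.
Test 1: faults giving observed 0 are {n3 stuck-at-0}.
Only n3 stuck-at-0 is consistent with every test.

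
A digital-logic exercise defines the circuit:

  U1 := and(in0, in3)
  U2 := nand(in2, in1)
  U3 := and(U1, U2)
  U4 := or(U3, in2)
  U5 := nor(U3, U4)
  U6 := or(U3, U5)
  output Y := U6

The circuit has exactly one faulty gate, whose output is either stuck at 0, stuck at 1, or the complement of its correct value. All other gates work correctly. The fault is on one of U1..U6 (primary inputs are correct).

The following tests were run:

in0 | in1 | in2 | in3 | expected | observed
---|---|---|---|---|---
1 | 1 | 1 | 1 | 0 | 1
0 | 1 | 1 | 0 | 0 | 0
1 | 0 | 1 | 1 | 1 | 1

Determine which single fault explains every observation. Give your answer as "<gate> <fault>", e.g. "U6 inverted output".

Fault-free values for test 1 (in0=1, in1=1, in2=1, in3=1): U1=1, U2=0, U3=0, U4=1, U5=0, U6=0, giving Y=0. Observed 1.
Test 1: faults giving observed 1 are {U2 stuck-at-1, U2 inverted output, U3 stuck-at-1, U3 inverted output, U4 stuck-at-0, U4 inverted output, U5 stuck-at-1, U5 inverted output, U6 stuck-at-1, U6 inverted output}.
Test 2 (in0=0, in1=1, in2=1, in3=0): fault-free U1=0, U2=0, U3=0, U4=1, U5=0, U6=0 → 0; observed 0. Eliminates U3 stuck-at-1, U3 inverted output, U4 stuck-at-0, U4 inverted output, U5 stuck-at-1, U5 inverted output, U6 stuck-at-1, U6 inverted output.
Test 3 (in0=1, in1=0, in2=1, in3=1): fault-free U1=1, U2=1, U3=1, U4=1, U5=0, U6=1 → 1; observed 1. Eliminates U2 inverted output.
Only U2 stuck-at-1 is consistent with every test.

U2 stuck-at-1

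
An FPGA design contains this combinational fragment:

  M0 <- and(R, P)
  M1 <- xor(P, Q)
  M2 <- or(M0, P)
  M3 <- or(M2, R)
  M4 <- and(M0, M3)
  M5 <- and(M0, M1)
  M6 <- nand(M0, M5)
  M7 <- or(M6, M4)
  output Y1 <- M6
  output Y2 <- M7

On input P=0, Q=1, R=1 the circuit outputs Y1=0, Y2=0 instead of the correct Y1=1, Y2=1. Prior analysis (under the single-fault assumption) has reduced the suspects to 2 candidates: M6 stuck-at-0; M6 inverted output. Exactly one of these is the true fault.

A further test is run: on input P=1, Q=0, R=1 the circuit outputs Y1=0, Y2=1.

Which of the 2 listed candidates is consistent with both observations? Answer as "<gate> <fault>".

Evaluate each candidate on input P=1, Q=0, R=1:
  M6 stuck-at-0: M0=1, M1=1, M2=1, M3=1, M4=1, M5=1, M6=0 [stuck-at-0], M7=1 → Y1=0, Y2=1 — matches
  M6 inverted output: M0=1, M1=1, M2=1, M3=1, M4=1, M5=1, M6=1 [inverted output], M7=1 → Y1=1, Y2=1 — eliminated
Only M6 stuck-at-0 reproduces the observed Y1=0, Y2=1.

M6 stuck-at-0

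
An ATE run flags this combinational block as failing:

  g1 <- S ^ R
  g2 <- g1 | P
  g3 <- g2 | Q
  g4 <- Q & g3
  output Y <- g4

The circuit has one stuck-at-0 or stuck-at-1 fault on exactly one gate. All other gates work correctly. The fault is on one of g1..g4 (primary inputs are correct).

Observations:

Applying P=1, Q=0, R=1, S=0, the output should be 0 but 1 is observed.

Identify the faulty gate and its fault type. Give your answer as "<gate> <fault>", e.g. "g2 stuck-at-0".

g4 stuck-at-1

Fault-free values for test 1 (P=1, Q=0, R=1, S=0): g1=1, g2=1, g3=1, g4=0, giving Y=0. Observed 1.
Test 1: faults giving observed 1 are {g4 stuck-at-1}.
Only g4 stuck-at-1 is consistent with every test.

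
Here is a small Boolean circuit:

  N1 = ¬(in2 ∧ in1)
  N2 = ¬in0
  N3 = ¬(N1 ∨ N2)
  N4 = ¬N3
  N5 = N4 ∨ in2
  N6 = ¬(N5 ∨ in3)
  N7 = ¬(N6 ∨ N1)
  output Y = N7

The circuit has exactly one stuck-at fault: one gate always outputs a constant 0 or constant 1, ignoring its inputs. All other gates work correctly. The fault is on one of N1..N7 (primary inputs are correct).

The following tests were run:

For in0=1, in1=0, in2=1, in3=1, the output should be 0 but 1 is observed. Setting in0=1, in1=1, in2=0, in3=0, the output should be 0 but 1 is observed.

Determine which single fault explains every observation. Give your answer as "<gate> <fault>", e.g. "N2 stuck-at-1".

N7 stuck-at-1

Fault-free values for test 1 (in0=1, in1=0, in2=1, in3=1): N1=1, N2=0, N3=0, N4=1, N5=1, N6=0, N7=0, giving Y=0. Observed 1.
Test 1: faults giving observed 1 are {N1 stuck-at-0, N7 stuck-at-1}.
Test 2 (in0=1, in1=1, in2=0, in3=0): fault-free N1=1, N2=0, N3=0, N4=1, N5=1, N6=0, N7=0 → 0; observed 1. Eliminates N1 stuck-at-0.
Only N7 stuck-at-1 is consistent with every test.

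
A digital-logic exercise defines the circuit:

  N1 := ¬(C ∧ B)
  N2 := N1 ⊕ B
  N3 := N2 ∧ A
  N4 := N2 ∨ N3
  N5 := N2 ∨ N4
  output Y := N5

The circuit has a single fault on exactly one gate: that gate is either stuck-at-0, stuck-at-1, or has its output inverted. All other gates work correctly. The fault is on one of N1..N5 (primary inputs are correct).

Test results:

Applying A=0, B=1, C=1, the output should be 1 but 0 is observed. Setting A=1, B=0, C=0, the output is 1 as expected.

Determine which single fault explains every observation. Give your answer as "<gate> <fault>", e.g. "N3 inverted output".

N1 stuck-at-1

Fault-free values for test 1 (A=0, B=1, C=1): N1=0, N2=1, N3=0, N4=1, N5=1, giving Y=1. Observed 0.
Test 1: faults giving observed 0 are {N1 stuck-at-1, N1 inverted output, N2 stuck-at-0, N2 inverted output, N5 stuck-at-0, N5 inverted output}.
Test 2 (A=1, B=0, C=0): fault-free N1=1, N2=1, N3=1, N4=1, N5=1 → 1; observed 1. Eliminates N1 inverted output, N2 stuck-at-0, N2 inverted output, N5 stuck-at-0, N5 inverted output.
Only N1 stuck-at-1 is consistent with every test.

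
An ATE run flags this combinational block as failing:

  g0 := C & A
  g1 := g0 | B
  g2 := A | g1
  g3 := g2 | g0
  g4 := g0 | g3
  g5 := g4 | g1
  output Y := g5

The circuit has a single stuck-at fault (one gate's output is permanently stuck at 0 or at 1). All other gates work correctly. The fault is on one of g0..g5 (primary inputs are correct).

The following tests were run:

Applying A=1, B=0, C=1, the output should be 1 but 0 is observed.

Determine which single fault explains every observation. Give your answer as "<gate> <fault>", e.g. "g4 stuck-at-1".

Fault-free values for test 1 (A=1, B=0, C=1): g0=1, g1=1, g2=1, g3=1, g4=1, g5=1, giving Y=1. Observed 0.
Test 1: faults giving observed 0 are {g5 stuck-at-0}.
Only g5 stuck-at-0 is consistent with every test.

g5 stuck-at-0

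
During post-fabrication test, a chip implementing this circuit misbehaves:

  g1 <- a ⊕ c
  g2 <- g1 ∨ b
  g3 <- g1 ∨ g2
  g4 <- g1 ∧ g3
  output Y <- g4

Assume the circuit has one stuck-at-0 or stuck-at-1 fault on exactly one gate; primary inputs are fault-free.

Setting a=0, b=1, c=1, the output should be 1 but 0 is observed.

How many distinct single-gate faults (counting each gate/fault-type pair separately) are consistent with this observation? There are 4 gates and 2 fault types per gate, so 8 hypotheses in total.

3

Fault-free: g1=1, g2=1, g3=1, g4=1 → 1. Observed 0.
  g1 stuck-at-0: output 0 ✓
  g1 stuck-at-1: output 1 ✗
  g2 stuck-at-0: output 1 ✗
  g2 stuck-at-1: output 1 ✗
  g3 stuck-at-0: output 0 ✓
  g3 stuck-at-1: output 1 ✗
  g4 stuck-at-0: output 0 ✓
  g4 stuck-at-1: output 1 ✗
Consistent faults: {g1 stuck-at-0, g3 stuck-at-0, g4 stuck-at-0} — 3 in all.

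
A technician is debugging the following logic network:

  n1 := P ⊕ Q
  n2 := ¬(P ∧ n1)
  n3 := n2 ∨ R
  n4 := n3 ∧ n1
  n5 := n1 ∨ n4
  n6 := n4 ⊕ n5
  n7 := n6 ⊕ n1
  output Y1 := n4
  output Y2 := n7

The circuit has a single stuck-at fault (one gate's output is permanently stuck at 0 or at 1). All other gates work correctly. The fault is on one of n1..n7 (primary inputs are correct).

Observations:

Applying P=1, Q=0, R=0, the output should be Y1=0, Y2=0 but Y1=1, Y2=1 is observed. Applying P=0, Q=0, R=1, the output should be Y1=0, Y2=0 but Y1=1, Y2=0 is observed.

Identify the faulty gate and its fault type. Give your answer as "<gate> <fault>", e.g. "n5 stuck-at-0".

n4 stuck-at-1

Fault-free values for test 1 (P=1, Q=0, R=0): n1=1, n2=0, n3=0, n4=0, n5=1, n6=1, n7=0, giving Y1=0, Y2=0. Observed Y1=1, Y2=1.
Test 1: faults giving observed Y1=1, Y2=1 are {n2 stuck-at-1, n3 stuck-at-1, n4 stuck-at-1}.
Test 2 (P=0, Q=0, R=1): fault-free n1=0, n2=1, n3=1, n4=0, n5=0, n6=0, n7=0 → Y1=0, Y2=0; observed Y1=1, Y2=0. Eliminates n2 stuck-at-1, n3 stuck-at-1.
Only n4 stuck-at-1 is consistent with every test.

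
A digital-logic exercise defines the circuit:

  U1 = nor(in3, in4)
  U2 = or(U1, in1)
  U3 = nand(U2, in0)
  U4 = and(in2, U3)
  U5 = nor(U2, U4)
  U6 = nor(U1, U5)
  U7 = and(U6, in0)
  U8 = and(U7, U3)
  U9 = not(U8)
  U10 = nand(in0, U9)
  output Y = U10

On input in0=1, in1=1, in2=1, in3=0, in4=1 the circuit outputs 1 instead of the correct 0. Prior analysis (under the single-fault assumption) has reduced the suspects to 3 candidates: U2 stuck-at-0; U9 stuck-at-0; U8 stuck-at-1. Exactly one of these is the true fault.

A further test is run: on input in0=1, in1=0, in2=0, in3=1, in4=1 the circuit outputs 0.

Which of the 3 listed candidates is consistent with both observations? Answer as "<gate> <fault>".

U2 stuck-at-0

Evaluate each candidate on input in0=1, in1=0, in2=0, in3=1, in4=1:
  U2 stuck-at-0: U1=0, U2=0 [stuck-at-0], U3=1, U4=0, U5=1, U6=0, U7=0, U8=0, U9=1, U10=0 → 0 — matches
  U9 stuck-at-0: U1=0, U2=0, U3=1, U4=0, U5=1, U6=0, U7=0, U8=0, U9=0 [stuck-at-0], U10=1 → 1 — eliminated
  U8 stuck-at-1: U1=0, U2=0, U3=1, U4=0, U5=1, U6=0, U7=0, U8=1 [stuck-at-1], U9=0, U10=1 → 1 — eliminated
Only U2 stuck-at-0 reproduces the observed 0.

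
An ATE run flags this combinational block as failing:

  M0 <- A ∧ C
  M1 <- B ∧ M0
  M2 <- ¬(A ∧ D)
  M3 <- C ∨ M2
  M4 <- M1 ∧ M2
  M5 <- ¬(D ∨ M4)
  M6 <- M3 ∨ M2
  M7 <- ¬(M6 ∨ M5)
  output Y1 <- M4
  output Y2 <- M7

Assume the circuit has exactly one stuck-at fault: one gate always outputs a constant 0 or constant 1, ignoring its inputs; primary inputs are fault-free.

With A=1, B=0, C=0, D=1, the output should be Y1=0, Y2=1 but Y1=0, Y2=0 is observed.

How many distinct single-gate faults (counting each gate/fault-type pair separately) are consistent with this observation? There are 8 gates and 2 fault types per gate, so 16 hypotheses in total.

Fault-free: M0=0, M1=0, M2=0, M3=0, M4=0, M5=0, M6=0, M7=1 → Y1=0, Y2=1. Observed Y1=0, Y2=0.
  M0: none of the 2 fault types match ✗
  M1: none of the 2 fault types match ✗
  M2: stuck-at-1 ✓; others ✗
  M3: stuck-at-1 ✓; others ✗
  M4: none of the 2 fault types match ✗
  M5: stuck-at-1 ✓; others ✗
  M6: stuck-at-1 ✓; others ✗
  M7: stuck-at-0 ✓; others ✗
Consistent faults: {M2 stuck-at-1, M3 stuck-at-1, M5 stuck-at-1, M6 stuck-at-1, M7 stuck-at-0} — 5 in all.

5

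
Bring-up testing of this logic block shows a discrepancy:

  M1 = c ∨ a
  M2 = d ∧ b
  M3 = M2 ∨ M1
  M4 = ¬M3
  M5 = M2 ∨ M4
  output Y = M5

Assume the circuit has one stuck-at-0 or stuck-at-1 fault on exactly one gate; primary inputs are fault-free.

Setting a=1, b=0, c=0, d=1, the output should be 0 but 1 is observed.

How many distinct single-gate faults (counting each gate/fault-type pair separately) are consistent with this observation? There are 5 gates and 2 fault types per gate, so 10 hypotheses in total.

5

Fault-free: M1=1, M2=0, M3=1, M4=0, M5=0 → 0. Observed 1.
  M1 stuck-at-0: output 1 ✓
  M1 stuck-at-1: output 0 ✗
  M2 stuck-at-0: output 0 ✗
  M2 stuck-at-1: output 1 ✓
  M3 stuck-at-0: output 1 ✓
  M3 stuck-at-1: output 0 ✗
  M4 stuck-at-0: output 0 ✗
  M4 stuck-at-1: output 1 ✓
  M5 stuck-at-0: output 0 ✗
  M5 stuck-at-1: output 1 ✓
Consistent faults: {M1 stuck-at-0, M2 stuck-at-1, M3 stuck-at-0, M4 stuck-at-1, M5 stuck-at-1} — 5 in all.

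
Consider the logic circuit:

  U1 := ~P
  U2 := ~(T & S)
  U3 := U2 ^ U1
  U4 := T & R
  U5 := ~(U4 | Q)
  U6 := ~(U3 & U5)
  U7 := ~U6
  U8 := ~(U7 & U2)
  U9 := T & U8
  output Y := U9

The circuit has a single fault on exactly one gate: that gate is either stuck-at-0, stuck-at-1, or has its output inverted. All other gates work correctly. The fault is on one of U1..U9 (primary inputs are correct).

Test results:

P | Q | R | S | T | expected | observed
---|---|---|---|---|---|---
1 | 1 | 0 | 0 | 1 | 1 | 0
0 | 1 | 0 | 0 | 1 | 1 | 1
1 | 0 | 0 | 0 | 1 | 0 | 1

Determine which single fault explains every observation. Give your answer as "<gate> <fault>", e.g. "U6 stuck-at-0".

Fault-free values for test 1 (P=1, Q=1, R=0, S=0, T=1): U1=0, U2=1, U3=1, U4=0, U5=0, U6=1, U7=0, U8=1, U9=1, giving Y=1. Observed 0.
Test 1: faults giving observed 0 are {U5 stuck-at-1, U5 inverted output, U6 stuck-at-0, U6 inverted output, U7 stuck-at-1, U7 inverted output, U8 stuck-at-0, U8 inverted output, U9 stuck-at-0, U9 inverted output}.
Test 2 (P=0, Q=1, R=0, S=0, T=1): fault-free U1=1, U2=1, U3=0, U4=0, U5=0, U6=1, U7=0, U8=1, U9=1 → 1; observed 1. Eliminates U6 stuck-at-0, U6 inverted output, U7 stuck-at-1, U7 inverted output, U8 stuck-at-0, U8 inverted output, U9 stuck-at-0, U9 inverted output.
Test 3 (P=1, Q=0, R=0, S=0, T=1): fault-free U1=0, U2=1, U3=1, U4=0, U5=1, U6=0, U7=1, U8=0, U9=0 → 0; observed 1. Eliminates U5 stuck-at-1.
Only U5 inverted output is consistent with every test.

U5 inverted output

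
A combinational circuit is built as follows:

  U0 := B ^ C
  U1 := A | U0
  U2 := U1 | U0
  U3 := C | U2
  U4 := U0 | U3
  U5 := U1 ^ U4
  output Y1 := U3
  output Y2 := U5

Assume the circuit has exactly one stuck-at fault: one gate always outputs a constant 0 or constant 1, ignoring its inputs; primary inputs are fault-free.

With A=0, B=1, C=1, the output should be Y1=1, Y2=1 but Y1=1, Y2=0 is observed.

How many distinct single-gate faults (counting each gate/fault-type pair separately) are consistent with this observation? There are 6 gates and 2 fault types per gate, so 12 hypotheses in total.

Fault-free: U0=0, U1=0, U2=0, U3=1, U4=1, U5=1 → Y1=1, Y2=1. Observed Y1=1, Y2=0.
  U0 stuck-at-0: output Y1=1, Y2=1 ✗
  U0 stuck-at-1: output Y1=1, Y2=0 ✓
  U1 stuck-at-0: output Y1=1, Y2=1 ✗
  U1 stuck-at-1: output Y1=1, Y2=0 ✓
  U2 stuck-at-0: output Y1=1, Y2=1 ✗
  U2 stuck-at-1: output Y1=1, Y2=1 ✗
  U3 stuck-at-0: output Y1=0, Y2=0 ✗
  U3 stuck-at-1: output Y1=1, Y2=1 ✗
  U4 stuck-at-0: output Y1=1, Y2=0 ✓
  U4 stuck-at-1: output Y1=1, Y2=1 ✗
  U5 stuck-at-0: output Y1=1, Y2=0 ✓
  U5 stuck-at-1: output Y1=1, Y2=1 ✗
Consistent faults: {U0 stuck-at-1, U1 stuck-at-1, U4 stuck-at-0, U5 stuck-at-0} — 4 in all.

4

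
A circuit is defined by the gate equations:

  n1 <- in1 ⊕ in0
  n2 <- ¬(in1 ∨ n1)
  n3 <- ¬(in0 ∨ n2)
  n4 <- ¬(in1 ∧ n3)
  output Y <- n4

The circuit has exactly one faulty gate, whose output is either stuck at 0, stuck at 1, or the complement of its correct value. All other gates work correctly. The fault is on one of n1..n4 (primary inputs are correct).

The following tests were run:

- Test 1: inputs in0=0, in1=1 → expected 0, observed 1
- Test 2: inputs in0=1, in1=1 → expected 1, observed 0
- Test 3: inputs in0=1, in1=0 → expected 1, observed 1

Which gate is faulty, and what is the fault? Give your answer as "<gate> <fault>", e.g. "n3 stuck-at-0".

n3 inverted output

Fault-free values for test 1 (in0=0, in1=1): n1=1, n2=0, n3=1, n4=0, giving Y=0. Observed 1.
Test 1: faults giving observed 1 are {n2 stuck-at-1, n2 inverted output, n3 stuck-at-0, n3 inverted output, n4 stuck-at-1, n4 inverted output}.
Test 2 (in0=1, in1=1): fault-free n1=0, n2=0, n3=0, n4=1 → 1; observed 0. Eliminates n2 stuck-at-1, n2 inverted output, n3 stuck-at-0, n4 stuck-at-1.
Test 3 (in0=1, in1=0): fault-free n1=1, n2=0, n3=0, n4=1 → 1; observed 1. Eliminates n4 inverted output.
Only n3 inverted output is consistent with every test.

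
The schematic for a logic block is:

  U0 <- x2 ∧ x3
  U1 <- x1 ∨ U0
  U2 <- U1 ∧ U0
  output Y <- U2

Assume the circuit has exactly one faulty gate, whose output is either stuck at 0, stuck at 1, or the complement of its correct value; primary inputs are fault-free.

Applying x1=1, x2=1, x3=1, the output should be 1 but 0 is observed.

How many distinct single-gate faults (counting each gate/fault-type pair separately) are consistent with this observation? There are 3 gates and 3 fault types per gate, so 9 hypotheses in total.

Fault-free: U0=1, U1=1, U2=1 → 1. Observed 0.
  U0 stuck-at-0: output 0 ✓
  U0 stuck-at-1: output 1 ✗
  U0 inverted output: output 0 ✓
  U1 stuck-at-0: output 0 ✓
  U1 stuck-at-1: output 1 ✗
  U1 inverted output: output 0 ✓
  U2 stuck-at-0: output 0 ✓
  U2 stuck-at-1: output 1 ✗
  U2 inverted output: output 0 ✓
Consistent faults: {U0 stuck-at-0, U0 inverted output, U1 stuck-at-0, U1 inverted output, U2 stuck-at-0, U2 inverted output} — 6 in all.

6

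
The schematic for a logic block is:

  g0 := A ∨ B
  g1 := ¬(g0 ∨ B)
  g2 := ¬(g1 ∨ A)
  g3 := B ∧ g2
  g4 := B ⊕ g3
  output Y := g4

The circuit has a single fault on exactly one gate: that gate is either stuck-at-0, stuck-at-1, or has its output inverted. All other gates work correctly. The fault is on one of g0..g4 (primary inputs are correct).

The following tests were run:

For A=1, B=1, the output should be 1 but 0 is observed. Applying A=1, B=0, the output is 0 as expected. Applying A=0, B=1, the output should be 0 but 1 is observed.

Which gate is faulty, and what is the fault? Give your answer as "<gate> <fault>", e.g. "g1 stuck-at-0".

g2 inverted output

Fault-free values for test 1 (A=1, B=1): g0=1, g1=0, g2=0, g3=0, g4=1, giving Y=1. Observed 0.
Test 1: faults giving observed 0 are {g2 stuck-at-1, g2 inverted output, g3 stuck-at-1, g3 inverted output, g4 stuck-at-0, g4 inverted output}.
Test 2 (A=1, B=0): fault-free g0=1, g1=0, g2=0, g3=0, g4=0 → 0; observed 0. Eliminates g3 stuck-at-1, g3 inverted output, g4 inverted output.
Test 3 (A=0, B=1): fault-free g0=1, g1=0, g2=1, g3=1, g4=0 → 0; observed 1. Eliminates g2 stuck-at-1, g4 stuck-at-0.
Only g2 inverted output is consistent with every test.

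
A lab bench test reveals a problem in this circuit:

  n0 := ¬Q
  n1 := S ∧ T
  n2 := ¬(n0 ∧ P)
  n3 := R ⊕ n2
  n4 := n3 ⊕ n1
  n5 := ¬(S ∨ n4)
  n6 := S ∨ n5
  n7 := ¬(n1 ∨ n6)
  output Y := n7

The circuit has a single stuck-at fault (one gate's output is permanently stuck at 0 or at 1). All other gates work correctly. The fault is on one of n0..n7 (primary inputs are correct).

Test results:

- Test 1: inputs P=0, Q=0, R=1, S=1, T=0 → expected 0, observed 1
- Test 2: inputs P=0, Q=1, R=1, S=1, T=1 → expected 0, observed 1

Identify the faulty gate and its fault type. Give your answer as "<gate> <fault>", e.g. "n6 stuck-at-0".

n7 stuck-at-1

Fault-free values for test 1 (P=0, Q=0, R=1, S=1, T=0): n0=1, n1=0, n2=1, n3=0, n4=0, n5=0, n6=1, n7=0, giving Y=0. Observed 1.
Test 1: faults giving observed 1 are {n6 stuck-at-0, n7 stuck-at-1}.
Test 2 (P=0, Q=1, R=1, S=1, T=1): fault-free n0=0, n1=1, n2=1, n3=0, n4=1, n5=0, n6=1, n7=0 → 0; observed 1. Eliminates n6 stuck-at-0.
Only n7 stuck-at-1 is consistent with every test.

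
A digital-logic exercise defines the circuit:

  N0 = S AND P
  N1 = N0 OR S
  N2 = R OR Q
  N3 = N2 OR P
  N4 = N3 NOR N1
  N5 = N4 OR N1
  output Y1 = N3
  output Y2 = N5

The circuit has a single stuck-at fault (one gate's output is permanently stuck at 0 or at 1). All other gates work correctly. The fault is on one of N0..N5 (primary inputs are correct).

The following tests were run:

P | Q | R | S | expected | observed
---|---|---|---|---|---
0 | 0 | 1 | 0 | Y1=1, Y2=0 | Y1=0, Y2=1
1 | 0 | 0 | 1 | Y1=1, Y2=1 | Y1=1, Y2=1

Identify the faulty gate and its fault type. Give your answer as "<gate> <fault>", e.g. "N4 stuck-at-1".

Fault-free values for test 1 (P=0, Q=0, R=1, S=0): N0=0, N1=0, N2=1, N3=1, N4=0, N5=0, giving Y1=1, Y2=0. Observed Y1=0, Y2=1.
Test 1: faults giving observed Y1=0, Y2=1 are {N2 stuck-at-0, N3 stuck-at-0}.
Test 2 (P=1, Q=0, R=0, S=1): fault-free N0=1, N1=1, N2=0, N3=1, N4=0, N5=1 → Y1=1, Y2=1; observed Y1=1, Y2=1. Eliminates N3 stuck-at-0.
Only N2 stuck-at-0 is consistent with every test.

N2 stuck-at-0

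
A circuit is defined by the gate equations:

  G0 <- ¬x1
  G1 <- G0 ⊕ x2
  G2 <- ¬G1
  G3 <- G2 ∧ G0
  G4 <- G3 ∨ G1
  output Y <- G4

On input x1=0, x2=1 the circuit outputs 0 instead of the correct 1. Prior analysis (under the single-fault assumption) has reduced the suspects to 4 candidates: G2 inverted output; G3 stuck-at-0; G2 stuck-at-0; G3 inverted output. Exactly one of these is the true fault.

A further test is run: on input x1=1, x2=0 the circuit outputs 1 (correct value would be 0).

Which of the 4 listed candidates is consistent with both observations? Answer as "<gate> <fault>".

G3 inverted output

Evaluate each candidate on input x1=1, x2=0:
  G2 inverted output: G0=0, G1=0, G2=0 [inverted output], G3=0, G4=0 → 0 — eliminated
  G3 stuck-at-0: G0=0, G1=0, G2=1, G3=0 [stuck-at-0], G4=0 → 0 — eliminated
  G2 stuck-at-0: G0=0, G1=0, G2=0 [stuck-at-0], G3=0, G4=0 → 0 — eliminated
  G3 inverted output: G0=0, G1=0, G2=1, G3=1 [inverted output], G4=1 → 1 — matches
Only G3 inverted output reproduces the observed 1.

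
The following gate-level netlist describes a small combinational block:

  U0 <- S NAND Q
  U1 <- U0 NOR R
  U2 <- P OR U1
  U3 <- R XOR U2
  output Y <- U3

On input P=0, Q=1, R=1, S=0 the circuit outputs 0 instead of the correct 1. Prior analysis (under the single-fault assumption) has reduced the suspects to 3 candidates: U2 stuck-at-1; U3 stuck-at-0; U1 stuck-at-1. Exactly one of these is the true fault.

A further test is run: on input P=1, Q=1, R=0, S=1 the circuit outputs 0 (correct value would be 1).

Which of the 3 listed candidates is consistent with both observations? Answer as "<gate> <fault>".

Evaluate each candidate on input P=1, Q=1, R=0, S=1:
  U2 stuck-at-1: U0=0, U1=1, U2=1 [stuck-at-1], U3=1 → 1 — eliminated
  U3 stuck-at-0: U0=0, U1=1, U2=1, U3=0 [stuck-at-0] → 0 — matches
  U1 stuck-at-1: U0=0, U1=1 [stuck-at-1], U2=1, U3=1 → 1 — eliminated
Only U3 stuck-at-0 reproduces the observed 0.

U3 stuck-at-0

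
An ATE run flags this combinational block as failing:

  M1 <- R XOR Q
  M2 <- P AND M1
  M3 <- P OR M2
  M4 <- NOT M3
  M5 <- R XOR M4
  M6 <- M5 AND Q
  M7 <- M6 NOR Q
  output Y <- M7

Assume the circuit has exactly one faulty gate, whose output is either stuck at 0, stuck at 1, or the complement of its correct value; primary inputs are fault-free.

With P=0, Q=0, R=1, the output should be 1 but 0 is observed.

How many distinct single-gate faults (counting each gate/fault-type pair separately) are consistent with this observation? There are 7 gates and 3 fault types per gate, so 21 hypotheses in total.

4

Fault-free: M1=1, M2=0, M3=0, M4=1, M5=0, M6=0, M7=1 → 1. Observed 0.
  M1: none of the 3 fault types match ✗
  M2: none of the 3 fault types match ✗
  M3: none of the 3 fault types match ✗
  M4: none of the 3 fault types match ✗
  M5: none of the 3 fault types match ✗
  M6: stuck-at-1, inverted output ✓; others ✗
  M7: stuck-at-0, inverted output ✓; others ✗
Consistent faults: {M6 stuck-at-1, M6 inverted output, M7 stuck-at-0, M7 inverted output} — 4 in all.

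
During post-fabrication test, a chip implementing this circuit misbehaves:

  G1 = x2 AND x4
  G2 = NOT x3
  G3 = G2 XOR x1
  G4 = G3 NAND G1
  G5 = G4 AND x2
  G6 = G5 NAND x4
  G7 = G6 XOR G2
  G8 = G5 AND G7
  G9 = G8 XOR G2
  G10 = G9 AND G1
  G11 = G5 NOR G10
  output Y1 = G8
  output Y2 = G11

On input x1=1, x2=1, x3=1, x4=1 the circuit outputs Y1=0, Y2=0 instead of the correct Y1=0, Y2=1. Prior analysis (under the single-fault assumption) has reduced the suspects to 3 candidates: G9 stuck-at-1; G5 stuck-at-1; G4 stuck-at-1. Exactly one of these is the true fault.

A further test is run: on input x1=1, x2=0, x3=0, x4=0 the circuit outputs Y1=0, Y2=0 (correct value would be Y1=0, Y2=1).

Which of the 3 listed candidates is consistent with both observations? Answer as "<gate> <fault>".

G5 stuck-at-1

Evaluate each candidate on input x1=1, x2=0, x3=0, x4=0:
  G9 stuck-at-1: G1=0, G2=1, G3=0, G4=1, G5=0, G6=1, G7=0, G8=0, G9=1 [stuck-at-1], G10=0, G11=1 → Y1=0, Y2=1 — eliminated
  G5 stuck-at-1: G1=0, G2=1, G3=0, G4=1, G5=1 [stuck-at-1], G6=1, G7=0, G8=0, G9=1, G10=0, G11=0 → Y1=0, Y2=0 — matches
  G4 stuck-at-1: G1=0, G2=1, G3=0, G4=1 [stuck-at-1], G5=0, G6=1, G7=0, G8=0, G9=1, G10=0, G11=1 → Y1=0, Y2=1 — eliminated
Only G5 stuck-at-1 reproduces the observed Y1=0, Y2=0.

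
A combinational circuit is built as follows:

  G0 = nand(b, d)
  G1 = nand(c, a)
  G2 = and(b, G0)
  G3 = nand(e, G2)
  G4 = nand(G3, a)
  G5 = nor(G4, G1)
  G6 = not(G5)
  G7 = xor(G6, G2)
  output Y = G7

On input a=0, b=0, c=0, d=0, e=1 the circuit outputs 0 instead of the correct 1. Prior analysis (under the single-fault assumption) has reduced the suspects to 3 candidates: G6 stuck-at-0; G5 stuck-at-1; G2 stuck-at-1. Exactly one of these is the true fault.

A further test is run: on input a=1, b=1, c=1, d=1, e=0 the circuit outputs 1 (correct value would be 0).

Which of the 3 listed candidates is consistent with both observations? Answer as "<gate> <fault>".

G2 stuck-at-1

Evaluate each candidate on input a=1, b=1, c=1, d=1, e=0:
  G6 stuck-at-0: G0=0, G1=0, G2=0, G3=1, G4=0, G5=1, G6=0 [stuck-at-0], G7=0 → 0 — eliminated
  G5 stuck-at-1: G0=0, G1=0, G2=0, G3=1, G4=0, G5=1 [stuck-at-1], G6=0, G7=0 → 0 — eliminated
  G2 stuck-at-1: G0=0, G1=0, G2=1 [stuck-at-1], G3=1, G4=0, G5=1, G6=0, G7=1 → 1 — matches
Only G2 stuck-at-1 reproduces the observed 1.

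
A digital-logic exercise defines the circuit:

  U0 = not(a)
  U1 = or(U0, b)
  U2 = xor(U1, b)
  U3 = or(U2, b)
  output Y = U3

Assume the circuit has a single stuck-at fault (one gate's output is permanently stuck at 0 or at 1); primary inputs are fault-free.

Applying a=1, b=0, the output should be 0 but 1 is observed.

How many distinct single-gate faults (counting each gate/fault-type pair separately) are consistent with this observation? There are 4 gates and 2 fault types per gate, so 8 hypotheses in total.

4

Fault-free: U0=0, U1=0, U2=0, U3=0 → 0. Observed 1.
  U0 stuck-at-0: output 0 ✗
  U0 stuck-at-1: output 1 ✓
  U1 stuck-at-0: output 0 ✗
  U1 stuck-at-1: output 1 ✓
  U2 stuck-at-0: output 0 ✗
  U2 stuck-at-1: output 1 ✓
  U3 stuck-at-0: output 0 ✗
  U3 stuck-at-1: output 1 ✓
Consistent faults: {U0 stuck-at-1, U1 stuck-at-1, U2 stuck-at-1, U3 stuck-at-1} — 4 in all.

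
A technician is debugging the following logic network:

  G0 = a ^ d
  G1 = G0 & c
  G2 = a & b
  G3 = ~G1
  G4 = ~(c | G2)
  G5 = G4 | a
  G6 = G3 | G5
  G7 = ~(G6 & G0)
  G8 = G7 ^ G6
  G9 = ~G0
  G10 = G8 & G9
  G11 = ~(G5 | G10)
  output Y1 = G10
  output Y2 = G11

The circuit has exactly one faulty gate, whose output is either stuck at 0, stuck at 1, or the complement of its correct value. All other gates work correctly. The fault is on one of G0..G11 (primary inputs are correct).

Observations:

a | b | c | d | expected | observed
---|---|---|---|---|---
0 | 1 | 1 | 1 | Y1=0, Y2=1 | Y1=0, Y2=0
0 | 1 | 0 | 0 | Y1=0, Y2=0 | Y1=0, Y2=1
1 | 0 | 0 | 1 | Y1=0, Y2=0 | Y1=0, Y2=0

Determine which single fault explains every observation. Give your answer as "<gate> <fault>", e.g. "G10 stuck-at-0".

Fault-free values for test 1 (a=0, b=1, c=1, d=1): G0=1, G1=1, G2=0, G3=0, G4=0, G5=0, G6=0, G7=1, G8=1, G9=0, G10=0, G11=1, giving Y1=0, Y2=1. Observed Y1=0, Y2=0.
Test 1: faults giving observed Y1=0, Y2=0 are {G4 stuck-at-1, G4 inverted output, G5 stuck-at-1, G5 inverted output, G11 stuck-at-0, G11 inverted output}.
Test 2 (a=0, b=1, c=0, d=0): fault-free G0=0, G1=0, G2=0, G3=1, G4=1, G5=1, G6=1, G7=1, G8=0, G9=1, G10=0, G11=0 → Y1=0, Y2=0; observed Y1=0, Y2=1. Eliminates G4 stuck-at-1, G5 stuck-at-1, G11 stuck-at-0.
Test 3 (a=1, b=0, c=0, d=1): fault-free G0=0, G1=0, G2=0, G3=1, G4=1, G5=1, G6=1, G7=1, G8=0, G9=1, G10=0, G11=0 → Y1=0, Y2=0; observed Y1=0, Y2=0. Eliminates G5 inverted output, G11 inverted output.
Only G4 inverted output is consistent with every test.

G4 inverted output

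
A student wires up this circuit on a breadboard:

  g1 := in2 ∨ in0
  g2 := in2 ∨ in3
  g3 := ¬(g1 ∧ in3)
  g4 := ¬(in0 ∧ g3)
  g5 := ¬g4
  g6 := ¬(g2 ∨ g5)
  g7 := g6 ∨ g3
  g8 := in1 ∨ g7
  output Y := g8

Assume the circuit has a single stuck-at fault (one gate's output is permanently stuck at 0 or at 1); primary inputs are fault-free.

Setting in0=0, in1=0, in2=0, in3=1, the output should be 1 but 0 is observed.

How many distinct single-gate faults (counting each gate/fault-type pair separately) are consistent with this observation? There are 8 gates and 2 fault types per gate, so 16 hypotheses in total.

4

Fault-free: g1=0, g2=1, g3=1, g4=1, g5=0, g6=0, g7=1, g8=1 → 1. Observed 0.
  g1: stuck-at-1 ✓; others ✗
  g2: none of the 2 fault types match ✗
  g3: stuck-at-0 ✓; others ✗
  g4: none of the 2 fault types match ✗
  g5: none of the 2 fault types match ✗
  g6: none of the 2 fault types match ✗
  g7: stuck-at-0 ✓; others ✗
  g8: stuck-at-0 ✓; others ✗
Consistent faults: {g1 stuck-at-1, g3 stuck-at-0, g7 stuck-at-0, g8 stuck-at-0} — 4 in all.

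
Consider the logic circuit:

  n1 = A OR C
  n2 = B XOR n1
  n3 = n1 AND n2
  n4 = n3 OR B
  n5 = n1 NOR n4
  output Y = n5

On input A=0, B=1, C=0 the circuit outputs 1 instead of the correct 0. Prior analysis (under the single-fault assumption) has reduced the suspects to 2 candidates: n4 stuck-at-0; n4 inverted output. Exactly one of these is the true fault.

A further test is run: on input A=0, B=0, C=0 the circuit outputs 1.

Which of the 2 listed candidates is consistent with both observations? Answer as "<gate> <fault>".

n4 stuck-at-0

Evaluate each candidate on input A=0, B=0, C=0:
  n4 stuck-at-0: n1=0, n2=0, n3=0, n4=0 [stuck-at-0], n5=1 → 1 — matches
  n4 inverted output: n1=0, n2=0, n3=0, n4=1 [inverted output], n5=0 → 0 — eliminated
Only n4 stuck-at-0 reproduces the observed 1.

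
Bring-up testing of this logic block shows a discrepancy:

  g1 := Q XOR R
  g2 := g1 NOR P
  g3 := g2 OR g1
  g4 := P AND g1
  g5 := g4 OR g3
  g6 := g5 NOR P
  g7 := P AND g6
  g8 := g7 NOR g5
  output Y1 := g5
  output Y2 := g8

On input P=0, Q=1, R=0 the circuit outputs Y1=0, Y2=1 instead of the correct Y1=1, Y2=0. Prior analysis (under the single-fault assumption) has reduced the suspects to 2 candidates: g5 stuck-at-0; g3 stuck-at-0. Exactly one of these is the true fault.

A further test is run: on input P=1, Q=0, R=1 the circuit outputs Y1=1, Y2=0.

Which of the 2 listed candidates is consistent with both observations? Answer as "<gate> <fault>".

g3 stuck-at-0

Evaluate each candidate on input P=1, Q=0, R=1:
  g5 stuck-at-0: g1=1, g2=0, g3=1, g4=1, g5=0 [stuck-at-0], g6=0, g7=0, g8=1 → Y1=0, Y2=1 — eliminated
  g3 stuck-at-0: g1=1, g2=0, g3=0 [stuck-at-0], g4=1, g5=1, g6=0, g7=0, g8=0 → Y1=1, Y2=0 — matches
Only g3 stuck-at-0 reproduces the observed Y1=1, Y2=0.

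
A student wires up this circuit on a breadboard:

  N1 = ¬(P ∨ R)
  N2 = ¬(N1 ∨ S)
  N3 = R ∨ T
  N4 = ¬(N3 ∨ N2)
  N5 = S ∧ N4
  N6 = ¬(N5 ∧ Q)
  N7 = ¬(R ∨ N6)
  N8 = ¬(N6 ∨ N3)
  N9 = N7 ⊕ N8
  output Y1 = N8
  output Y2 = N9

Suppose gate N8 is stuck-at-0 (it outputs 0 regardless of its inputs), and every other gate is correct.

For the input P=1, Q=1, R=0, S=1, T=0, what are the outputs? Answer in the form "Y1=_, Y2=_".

Propagate with N8 forced: N1=0, N2=0, N3=0, N4=1, N5=1, N6=0, N7=1, N8=0 [stuck-at-0], N9=1.
So the outputs are Y1=0, Y2=1. (Without the fault they would be Y1=1, Y2=0.)

Y1=0, Y2=1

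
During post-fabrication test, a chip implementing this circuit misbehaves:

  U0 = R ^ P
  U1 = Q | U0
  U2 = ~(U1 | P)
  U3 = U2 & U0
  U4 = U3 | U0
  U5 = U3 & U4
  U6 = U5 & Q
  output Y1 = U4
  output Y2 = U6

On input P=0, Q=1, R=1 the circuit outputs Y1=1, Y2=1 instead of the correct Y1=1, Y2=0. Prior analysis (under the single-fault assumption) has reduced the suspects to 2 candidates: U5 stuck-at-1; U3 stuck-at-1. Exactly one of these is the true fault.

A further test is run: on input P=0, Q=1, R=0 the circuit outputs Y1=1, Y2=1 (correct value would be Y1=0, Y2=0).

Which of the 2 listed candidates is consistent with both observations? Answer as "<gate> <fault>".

Evaluate each candidate on input P=0, Q=1, R=0:
  U5 stuck-at-1: U0=0, U1=1, U2=0, U3=0, U4=0, U5=1 [stuck-at-1], U6=1 → Y1=0, Y2=1 — eliminated
  U3 stuck-at-1: U0=0, U1=1, U2=0, U3=1 [stuck-at-1], U4=1, U5=1, U6=1 → Y1=1, Y2=1 — matches
Only U3 stuck-at-1 reproduces the observed Y1=1, Y2=1.

U3 stuck-at-1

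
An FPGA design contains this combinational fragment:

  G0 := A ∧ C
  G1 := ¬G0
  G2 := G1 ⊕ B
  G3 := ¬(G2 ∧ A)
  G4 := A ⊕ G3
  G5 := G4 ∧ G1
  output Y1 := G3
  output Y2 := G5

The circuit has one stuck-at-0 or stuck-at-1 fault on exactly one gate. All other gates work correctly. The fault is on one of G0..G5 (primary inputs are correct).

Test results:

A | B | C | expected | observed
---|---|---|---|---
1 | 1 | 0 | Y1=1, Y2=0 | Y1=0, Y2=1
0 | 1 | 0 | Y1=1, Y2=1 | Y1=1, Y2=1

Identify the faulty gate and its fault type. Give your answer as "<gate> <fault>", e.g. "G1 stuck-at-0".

Fault-free values for test 1 (A=1, B=1, C=0): G0=0, G1=1, G2=0, G3=1, G4=0, G5=0, giving Y1=1, Y2=0. Observed Y1=0, Y2=1.
Test 1: faults giving observed Y1=0, Y2=1 are {G2 stuck-at-1, G3 stuck-at-0}.
Test 2 (A=0, B=1, C=0): fault-free G0=0, G1=1, G2=0, G3=1, G4=1, G5=1 → Y1=1, Y2=1; observed Y1=1, Y2=1. Eliminates G3 stuck-at-0.
Only G2 stuck-at-1 is consistent with every test.

G2 stuck-at-1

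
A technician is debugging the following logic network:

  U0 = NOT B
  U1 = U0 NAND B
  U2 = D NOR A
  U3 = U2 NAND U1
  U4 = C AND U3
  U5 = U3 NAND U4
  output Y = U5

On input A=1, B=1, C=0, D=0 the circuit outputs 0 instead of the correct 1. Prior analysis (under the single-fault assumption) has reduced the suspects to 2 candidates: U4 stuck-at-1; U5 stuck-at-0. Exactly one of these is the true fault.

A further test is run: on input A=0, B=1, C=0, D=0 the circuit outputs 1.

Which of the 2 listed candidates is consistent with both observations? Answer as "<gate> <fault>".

U4 stuck-at-1

Evaluate each candidate on input A=0, B=1, C=0, D=0:
  U4 stuck-at-1: U0=0, U1=1, U2=1, U3=0, U4=1 [stuck-at-1], U5=1 → 1 — matches
  U5 stuck-at-0: U0=0, U1=1, U2=1, U3=0, U4=0, U5=0 [stuck-at-0] → 0 — eliminated
Only U4 stuck-at-1 reproduces the observed 1.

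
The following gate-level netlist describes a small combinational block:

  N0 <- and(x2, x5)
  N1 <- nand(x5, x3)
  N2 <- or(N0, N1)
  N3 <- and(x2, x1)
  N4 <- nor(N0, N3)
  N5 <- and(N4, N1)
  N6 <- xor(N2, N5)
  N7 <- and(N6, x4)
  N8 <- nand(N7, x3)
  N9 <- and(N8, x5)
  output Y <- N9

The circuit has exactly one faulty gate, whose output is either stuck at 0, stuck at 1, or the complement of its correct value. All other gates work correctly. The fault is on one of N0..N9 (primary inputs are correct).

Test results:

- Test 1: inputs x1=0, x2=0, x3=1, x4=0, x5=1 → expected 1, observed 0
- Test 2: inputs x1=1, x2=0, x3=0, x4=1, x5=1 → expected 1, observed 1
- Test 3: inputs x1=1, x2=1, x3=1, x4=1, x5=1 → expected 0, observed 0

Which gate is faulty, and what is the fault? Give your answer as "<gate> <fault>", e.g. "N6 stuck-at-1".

N7 stuck-at-1

Fault-free values for test 1 (x1=0, x2=0, x3=1, x4=0, x5=1): N0=0, N1=0, N2=0, N3=0, N4=1, N5=0, N6=0, N7=0, N8=1, N9=1, giving Y=1. Observed 0.
Test 1: faults giving observed 0 are {N7 stuck-at-1, N7 inverted output, N8 stuck-at-0, N8 inverted output, N9 stuck-at-0, N9 inverted output}.
Test 2 (x1=1, x2=0, x3=0, x4=1, x5=1): fault-free N0=0, N1=1, N2=1, N3=0, N4=1, N5=1, N6=0, N7=0, N8=1, N9=1 → 1; observed 1. Eliminates N8 stuck-at-0, N8 inverted output, N9 stuck-at-0, N9 inverted output.
Test 3 (x1=1, x2=1, x3=1, x4=1, x5=1): fault-free N0=1, N1=0, N2=1, N3=1, N4=0, N5=0, N6=1, N7=1, N8=0, N9=0 → 0; observed 0. Eliminates N7 inverted output.
Only N7 stuck-at-1 is consistent with every test.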